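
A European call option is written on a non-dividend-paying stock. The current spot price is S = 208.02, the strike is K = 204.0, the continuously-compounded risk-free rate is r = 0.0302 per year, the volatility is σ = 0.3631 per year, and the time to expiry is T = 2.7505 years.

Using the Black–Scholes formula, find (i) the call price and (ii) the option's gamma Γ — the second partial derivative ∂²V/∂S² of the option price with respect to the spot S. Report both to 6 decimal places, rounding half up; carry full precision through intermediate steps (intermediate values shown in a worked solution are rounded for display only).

price = 57.626785
Γ = 0.002850

σ√T = 0.3631·√2.7505 = 0.602188
d₁ = (ln(S/K) + (r+σ²/2)T) / (σ√T) = (ln(208.02/204.0) + (0.0302+0.3631²/2)·2.7505) / 0.602188 = (0.019514 + 0.264380) / 0.602188 = 0.471438
d₂ = d₁ − σ√T = 0.471438 − 0.602188 = -0.130750
e^{−rT} = e^{−0.0302·2.7505} = 0.920291
N(d₁) = 0.681336,  N(d₂) = 0.447987
Call price V = S·N(d₁) − K·e^{−rT}·N(d₂) = 141.731543 − 84.104759 = 57.626785
φ(d₁) = (1/√(2π))·e^{−d₁²/2} = 0.356984
Γ = φ(d₁) / (S·σ·√T) = 0.002850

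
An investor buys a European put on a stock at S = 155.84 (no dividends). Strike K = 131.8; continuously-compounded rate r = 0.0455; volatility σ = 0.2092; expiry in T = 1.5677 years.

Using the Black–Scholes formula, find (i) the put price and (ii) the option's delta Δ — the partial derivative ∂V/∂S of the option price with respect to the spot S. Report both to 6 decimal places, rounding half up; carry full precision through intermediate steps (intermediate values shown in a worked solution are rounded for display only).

σ√T = 0.2092·√1.5677 = 0.261935
d₁ = (ln(S/K) + (r+σ²/2)T) / (σ√T) = (ln(155.84/131.8) + (0.0455+0.2092²/2)·1.5677) / 0.261935 = (0.167544 + 0.105635) / 0.261935 = 1.042929
d₂ = d₁ − σ√T = 1.042929 − 0.261935 = 0.780995
e^{−rT} = e^{−0.0455·1.5677} = 0.931154
N(−d₁) = 0.148490,  N(−d₂) = 0.217403
Put price V = K·e^{−rT}·N(−d₂) − S·N(−d₁) = 26.681007 − 23.140758 = 3.540248
Δ = −N(−d₁) = -0.148490

price = 3.540248
Δ = -0.148490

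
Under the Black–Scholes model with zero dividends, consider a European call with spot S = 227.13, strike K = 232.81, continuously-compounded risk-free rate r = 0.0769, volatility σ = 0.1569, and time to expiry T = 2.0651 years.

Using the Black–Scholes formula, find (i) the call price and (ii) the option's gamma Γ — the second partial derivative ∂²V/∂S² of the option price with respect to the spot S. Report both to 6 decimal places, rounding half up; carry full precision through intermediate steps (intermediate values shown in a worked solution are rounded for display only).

σ√T = 0.1569·√2.0651 = 0.225472
d₁ = (ln(S/K) + (r+σ²/2)T) / (σ√T) = (ln(227.13/232.81) + (0.0769+0.1569²/2)·2.0651) / 0.225472 = (-0.024700 + 0.184225) / 0.225472 = 0.707514
d₂ = d₁ − σ√T = 0.707514 − 0.225472 = 0.482042
e^{−rT} = e^{−0.0769·2.0651} = 0.853162
N(d₁) = 0.760377,  N(d₂) = 0.685112
Call price V = S·N(d₁) − K·e^{−rT}·N(d₂) = 172.704319 − 136.080054 = 36.624265
φ(d₁) = (1/√(2π))·e^{−d₁²/2} = 0.310607
Γ = φ(d₁) / (S·σ·√T) = 0.006065

price = 36.624265
Γ = 0.006065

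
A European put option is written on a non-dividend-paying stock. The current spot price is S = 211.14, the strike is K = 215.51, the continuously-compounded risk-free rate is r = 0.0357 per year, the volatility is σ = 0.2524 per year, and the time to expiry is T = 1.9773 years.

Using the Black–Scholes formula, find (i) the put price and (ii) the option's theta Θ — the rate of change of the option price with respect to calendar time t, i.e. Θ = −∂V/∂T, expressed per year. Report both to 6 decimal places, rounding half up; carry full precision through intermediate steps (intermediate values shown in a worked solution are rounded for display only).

σ√T = 0.2524·√1.9773 = 0.354916
d₁ = (ln(S/K) + (r+σ²/2)T) / (σ√T) = (ln(211.14/215.51) + (0.0357+0.2524²/2)·1.9773) / 0.354916 = (-0.020486 + 0.133572) / 0.354916 = 0.318629
d₂ = d₁ − σ√T = 0.318629 − 0.354916 = -0.036287
e^{−rT} = e^{−0.0357·1.9773} = 0.931844
N(−d₁) = 0.375004,  N(−d₂) = 0.514473
Put price V = K·e^{−rT}·N(−d₂) − S·N(−d₁) = 103.317449 − 79.178358 = 24.139091
φ(d₁) = (1/√(2π))·e^{−d₁²/2} = 0.379197
Θ = −S·φ(d₁)·σ/(2√T) + r·K·e^{−rT}·N(−d₂) = −7.185516 + 3.688433 = -3.497083

price = 24.139091
Θ = -3.497083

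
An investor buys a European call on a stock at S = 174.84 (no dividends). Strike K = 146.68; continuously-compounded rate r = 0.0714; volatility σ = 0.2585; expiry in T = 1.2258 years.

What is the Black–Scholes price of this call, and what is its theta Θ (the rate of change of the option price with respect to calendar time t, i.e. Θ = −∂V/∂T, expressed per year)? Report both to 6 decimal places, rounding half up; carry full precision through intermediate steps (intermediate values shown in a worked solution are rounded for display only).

price = 44.676489
Θ = -12.126483

σ√T = 0.2585·√1.2258 = 0.286200
d₁ = (ln(S/K) + (r+σ²/2)T) / (σ√T) = (ln(174.84/146.68) + (0.0714+0.2585²/2)·1.2258) / 0.286200 = (0.175618 + 0.128477) / 0.286200 = 1.062526
d₂ = d₁ − σ√T = 1.062526 − 0.286200 = 0.776325
e^{−rT} = e^{−0.0714·1.2258} = 0.916199
N(d₁) = 0.856001,  N(d₂) = 0.781222
Call price V = S·N(d₁) − K·e^{−rT}·N(d₂) = 149.663299 − 104.986810 = 44.676489
φ(d₁) = (1/√(2π))·e^{−d₁²/2} = 0.226861
Θ = −S·φ(d₁)·σ/(2√T) − r·K·e^{−rT}·N(d₂) = −4.630424 − 7.496058 = -12.126483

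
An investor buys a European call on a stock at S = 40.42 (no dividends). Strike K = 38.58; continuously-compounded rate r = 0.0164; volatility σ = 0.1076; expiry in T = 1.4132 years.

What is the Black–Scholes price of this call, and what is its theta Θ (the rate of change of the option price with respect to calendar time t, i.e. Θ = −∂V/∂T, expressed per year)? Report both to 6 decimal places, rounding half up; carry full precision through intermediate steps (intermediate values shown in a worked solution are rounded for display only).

σ√T = 0.1076·√1.4132 = 0.127913
d₁ = (ln(S/K) + (r+σ²/2)T) / (σ√T) = (ln(40.42/38.58) + (0.0164+0.1076²/2)·1.4132) / 0.127913 = (0.046591 + 0.031357) / 0.127913 = 0.609384
d₂ = d₁ − σ√T = 0.609384 − 0.127913 = 0.481471
e^{−rT} = e^{−0.0164·1.4132} = 0.977090
N(d₁) = 0.728865,  N(d₂) = 0.684909
Call price V = S·N(d₁) − K·e^{−rT}·N(d₂) = 29.460725 − 25.818428 = 3.642297
φ(d₁) = (1/√(2π))·e^{−d₁²/2} = 0.331339
Θ = −S·φ(d₁)·σ/(2√T) − r·K·e^{−rT}·N(d₂) = −0.606107 − 0.423422 = -1.029529

price = 3.642297
Θ = -1.029529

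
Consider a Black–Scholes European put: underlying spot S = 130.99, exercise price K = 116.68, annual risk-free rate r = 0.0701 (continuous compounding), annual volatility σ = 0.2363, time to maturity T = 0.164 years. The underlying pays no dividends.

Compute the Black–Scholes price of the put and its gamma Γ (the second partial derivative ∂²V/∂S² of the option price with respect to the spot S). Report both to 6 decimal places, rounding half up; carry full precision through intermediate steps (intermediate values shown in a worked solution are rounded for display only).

price = 0.502894
Γ = 0.012334

σ√T = 0.2363·√0.164 = 0.095694
d₁ = (ln(S/K) + (r+σ²/2)T) / (σ√T) = (ln(130.99/116.68) + (0.0701+0.2363²/2)·0.164) / 0.095694 = (0.115686 + 0.016075) / 0.095694 = 1.376896
d₂ = d₁ − σ√T = 1.376896 − 0.095694 = 1.281201
e^{−rT} = e^{−0.0701·0.164} = 0.988569
N(−d₁) = 0.084272,  N(−d₂) = 0.100061
Put price V = K·e^{−rT}·N(−d₂) − S·N(−d₁) = 11.541719 − 11.038824 = 0.502894
φ(d₁) = (1/√(2π))·e^{−d₁²/2} = 0.154608
Γ = φ(d₁) / (S·σ·√T) = 0.012334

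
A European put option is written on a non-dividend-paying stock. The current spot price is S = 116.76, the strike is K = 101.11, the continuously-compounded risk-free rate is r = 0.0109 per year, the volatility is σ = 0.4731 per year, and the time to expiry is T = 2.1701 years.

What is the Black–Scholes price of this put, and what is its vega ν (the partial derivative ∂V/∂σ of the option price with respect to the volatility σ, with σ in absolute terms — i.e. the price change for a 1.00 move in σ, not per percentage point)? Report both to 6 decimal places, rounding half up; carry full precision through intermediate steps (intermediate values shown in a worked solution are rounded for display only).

price = 21.165815
ν = 57.694805

σ√T = 0.4731·√2.1701 = 0.696936
d₁ = (ln(S/K) + (r+σ²/2)T) / (σ√T) = (ln(116.76/101.11) + (0.0109+0.4731²/2)·2.1701) / 0.696936 = (0.143912 + 0.266514) / 0.696936 = 0.588900
d₂ = d₁ − σ√T = 0.588900 − 0.696936 = -0.108036
e^{−rT} = e^{−0.0109·2.1701} = 0.976623
N(−d₁) = 0.277964,  N(−d₂) = 0.543016
Put price V = K·e^{−rT}·N(−d₂) − S·N(−d₁) = 53.620920 − 32.455105 = 21.165815
φ(d₁) = (1/√(2π))·e^{−d₁²/2} = 0.335431
ν = S·φ(d₁)·√T = 57.694805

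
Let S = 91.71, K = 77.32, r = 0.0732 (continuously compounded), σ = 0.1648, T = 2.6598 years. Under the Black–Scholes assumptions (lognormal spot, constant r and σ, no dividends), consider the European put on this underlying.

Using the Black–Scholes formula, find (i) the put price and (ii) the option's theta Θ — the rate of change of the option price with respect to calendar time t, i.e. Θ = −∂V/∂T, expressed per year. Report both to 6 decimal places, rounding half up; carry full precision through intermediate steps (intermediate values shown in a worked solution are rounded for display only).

price = 0.817567
Θ = -0.091979

σ√T = 0.1648·√2.6598 = 0.268771
d₁ = (ln(S/K) + (r+σ²/2)T) / (σ√T) = (ln(91.71/77.32) + (0.0732+0.1648²/2)·2.6598) / 0.268771 = (0.170679 + 0.230816) / 0.268771 = 1.493820
d₂ = d₁ − σ√T = 1.493820 − 0.268771 = 1.225050
e^{−rT} = e^{−0.0732·2.6598} = 0.823084
N(−d₁) = 0.067611,  N(−d₂) = 0.110278
Put price V = K·e^{−rT}·N(−d₂) − S·N(−d₁) = 7.018198 − 6.200631 = 0.817567
φ(d₁) = (1/√(2π))·e^{−d₁²/2} = 0.130721
Θ = −S·φ(d₁)·σ/(2√T) + r·K·e^{−rT}·N(−d₂) = −0.605711 + 0.513732 = -0.091979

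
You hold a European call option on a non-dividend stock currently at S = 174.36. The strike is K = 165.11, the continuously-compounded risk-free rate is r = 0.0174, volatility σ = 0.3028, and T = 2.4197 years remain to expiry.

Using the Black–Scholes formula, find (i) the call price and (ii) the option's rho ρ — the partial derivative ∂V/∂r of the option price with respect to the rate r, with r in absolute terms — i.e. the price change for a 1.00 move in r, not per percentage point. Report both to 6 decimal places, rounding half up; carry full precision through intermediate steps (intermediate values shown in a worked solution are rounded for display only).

σ√T = 0.3028·√2.4197 = 0.471017
d₁ = (ln(S/K) + (r+σ²/2)T) / (σ√T) = (ln(174.36/165.11) + (0.0174+0.3028²/2)·2.4197) / 0.471017 = (0.054510 + 0.153031) / 0.471017 = 0.440624
d₂ = d₁ − σ√T = 0.440624 − 0.471017 = -0.030393
e^{−rT} = e^{−0.0174·2.4197} = 0.958771
N(d₁) = 0.670257,  N(d₂) = 0.487877
Call price V = S·N(d₁) − K·e^{−rT}·N(d₂) = 116.866092 − 77.232236 = 39.633856
ρ = K·T·e^{−rT}·N(d₂) = 186.878842

price = 39.633856
ρ = 186.878842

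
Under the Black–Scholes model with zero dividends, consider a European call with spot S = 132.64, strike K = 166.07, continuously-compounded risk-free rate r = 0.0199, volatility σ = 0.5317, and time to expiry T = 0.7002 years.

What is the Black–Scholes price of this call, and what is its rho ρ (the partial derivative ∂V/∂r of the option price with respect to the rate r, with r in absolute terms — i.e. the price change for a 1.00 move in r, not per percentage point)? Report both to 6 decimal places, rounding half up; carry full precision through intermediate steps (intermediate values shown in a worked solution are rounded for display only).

σ√T = 0.5317·√0.7002 = 0.444916
d₁ = (ln(S/K) + (r+σ²/2)T) / (σ√T) = (ln(132.64/166.07) + (0.0199+0.5317²/2)·0.7002) / 0.444916 = (-0.224771 + 0.112909) / 0.444916 = -0.251422
d₂ = d₁ − σ√T = -0.251422 − 0.444916 = -0.696338
e^{−rT} = e^{−0.0199·0.7002} = 0.986163
N(d₁) = 0.400744,  N(d₂) = 0.243109
Call price V = S·N(d₁) − K·e^{−rT}·N(d₂) = 53.154659 − 39.814388 = 13.340271
ρ = K·T·e^{−rT}·N(d₂) = 27.878034

price = 13.340271
ρ = 27.878034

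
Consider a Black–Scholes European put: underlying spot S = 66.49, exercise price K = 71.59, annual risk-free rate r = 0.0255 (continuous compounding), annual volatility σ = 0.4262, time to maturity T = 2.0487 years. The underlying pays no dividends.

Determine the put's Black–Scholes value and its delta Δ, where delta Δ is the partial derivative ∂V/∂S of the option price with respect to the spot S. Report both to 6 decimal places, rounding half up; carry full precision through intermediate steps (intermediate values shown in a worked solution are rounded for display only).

price = 16.846382
Δ = -0.393770

σ√T = 0.4262·√2.0487 = 0.610032
d₁ = (ln(S/K) + (r+σ²/2)T) / (σ√T) = (ln(66.49/71.59) + (0.0255+0.4262²/2)·2.0487) / 0.610032 = (-0.073904 + 0.238311) / 0.610032 = 0.269506
d₂ = d₁ − σ√T = 0.269506 − 0.610032 = -0.340526
e^{−rT} = e^{−0.0255·2.0487} = 0.949099
N(−d₁) = 0.393770,  N(−d₂) = 0.633270
Put price V = K·e^{−rT}·N(−d₂) − S·N(−d₁) = 43.028150 − 26.181768 = 16.846382
Δ = −N(−d₁) = -0.393770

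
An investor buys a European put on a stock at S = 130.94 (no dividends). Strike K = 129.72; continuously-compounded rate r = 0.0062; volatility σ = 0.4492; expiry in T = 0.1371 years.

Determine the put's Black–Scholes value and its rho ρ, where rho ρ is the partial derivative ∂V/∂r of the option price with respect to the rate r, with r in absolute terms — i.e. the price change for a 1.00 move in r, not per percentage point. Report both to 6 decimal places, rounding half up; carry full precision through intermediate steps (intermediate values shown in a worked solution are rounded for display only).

σ√T = 0.4492·√0.1371 = 0.166325
d₁ = (ln(S/K) + (r+σ²/2)T) / (σ√T) = (ln(130.94/129.72) + (0.0062+0.4492²/2)·0.1371) / 0.166325 = (0.009361 + 0.014682) / 0.166325 = 0.144554
d₂ = d₁ − σ√T = 0.144554 − 0.166325 = -0.021771
e^{−rT} = e^{−0.0062·0.1371} = 0.999150
N(−d₁) = 0.442531,  N(−d₂) = 0.508685
Put price V = K·e^{−rT}·N(−d₂) − S·N(−d₁) = 65.930528 − 57.945073 = 7.985454
ρ = −K·T·e^{−rT}·N(−d₂) = -9.039075

price = 7.985454
ρ = -9.039075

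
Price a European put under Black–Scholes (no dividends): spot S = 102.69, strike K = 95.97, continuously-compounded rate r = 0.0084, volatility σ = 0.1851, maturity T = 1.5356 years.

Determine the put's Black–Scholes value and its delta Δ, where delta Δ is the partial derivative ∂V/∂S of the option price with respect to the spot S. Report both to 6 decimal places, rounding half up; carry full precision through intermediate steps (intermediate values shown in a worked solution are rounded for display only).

σ√T = 0.1851·√1.5356 = 0.229375
d₁ = (ln(S/K) + (r+σ²/2)T) / (σ√T) = (ln(102.69/95.97) + (0.0084+0.1851²/2)·1.5356) / 0.229375 = (0.067679 + 0.039205) / 0.229375 = 0.465982
d₂ = d₁ − σ√T = 0.465982 − 0.229375 = 0.236607
e^{−rT} = e^{−0.0084·1.5356} = 0.987184
N(−d₁) = 0.320614,  N(−d₂) = 0.406481
Put price V = K·e^{−rT}·N(−d₂) − S·N(−d₁) = 38.509989 − 32.923865 = 5.586124
Δ = −N(−d₁) = -0.320614

price = 5.586124
Δ = -0.320614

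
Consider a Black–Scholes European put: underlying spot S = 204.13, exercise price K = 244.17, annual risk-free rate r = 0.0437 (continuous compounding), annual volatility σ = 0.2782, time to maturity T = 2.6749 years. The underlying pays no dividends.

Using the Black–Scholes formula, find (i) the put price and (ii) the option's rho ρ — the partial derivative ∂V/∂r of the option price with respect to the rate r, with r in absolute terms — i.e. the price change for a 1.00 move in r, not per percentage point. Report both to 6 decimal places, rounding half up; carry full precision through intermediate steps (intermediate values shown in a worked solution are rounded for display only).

price = 44.814585
ρ = -373.143806

σ√T = 0.2782·√2.6749 = 0.454999
d₁ = (ln(S/K) + (r+σ²/2)T) / (σ√T) = (ln(204.13/244.17) + (0.0437+0.2782²/2)·2.6749) / 0.454999 = (-0.179108 + 0.220405) / 0.454999 = 0.090764
d₂ = d₁ − σ√T = 0.090764 − 0.454999 = -0.364235
e^{−rT} = e^{−0.0437·2.6749} = 0.889680
N(−d₁) = 0.463840,  N(−d₂) = 0.642159
Put price V = K·e^{−rT}·N(−d₂) − S·N(−d₁) = 139.498227 − 94.683642 = 44.814585
ρ = −K·T·e^{−rT}·N(−d₂) = -373.143806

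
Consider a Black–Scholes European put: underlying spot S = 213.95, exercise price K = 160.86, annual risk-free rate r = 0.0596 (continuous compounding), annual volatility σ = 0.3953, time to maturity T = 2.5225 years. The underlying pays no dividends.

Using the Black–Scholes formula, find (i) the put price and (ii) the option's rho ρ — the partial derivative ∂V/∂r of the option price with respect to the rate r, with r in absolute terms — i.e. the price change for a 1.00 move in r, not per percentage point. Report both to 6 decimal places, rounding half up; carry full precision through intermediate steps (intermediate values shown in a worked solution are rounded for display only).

σ√T = 0.3953·√2.5225 = 0.627830
d₁ = (ln(S/K) + (r+σ²/2)T) / (σ√T) = (ln(213.95/160.86) + (0.0596+0.3953²/2)·2.5225) / 0.627830 = (0.285208 + 0.347427) / 0.627830 = 1.007652
d₂ = d₁ − σ√T = 1.007652 − 0.627830 = 0.379821
e^{−rT} = e^{−0.0596·2.5225} = 0.860415
N(−d₁) = 0.156811,  N(−d₂) = 0.352039
Put price V = K·e^{−rT}·N(−d₂) − S·N(−d₁) = 48.724416 − 33.549679 = 15.174737
ρ = −K·T·e^{−rT}·N(−d₂) = -122.907339

price = 15.174737
ρ = -122.907339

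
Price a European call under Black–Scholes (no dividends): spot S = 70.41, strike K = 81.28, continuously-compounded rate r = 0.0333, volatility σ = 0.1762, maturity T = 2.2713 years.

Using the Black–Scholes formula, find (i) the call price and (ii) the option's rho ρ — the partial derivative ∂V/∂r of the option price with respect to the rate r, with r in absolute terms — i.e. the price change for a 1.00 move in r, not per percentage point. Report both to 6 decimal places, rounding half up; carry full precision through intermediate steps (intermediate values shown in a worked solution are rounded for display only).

σ√T = 0.1762·√2.2713 = 0.265548
d₁ = (ln(S/K) + (r+σ²/2)T) / (σ√T) = (ln(70.41/81.28) + (0.0333+0.1762²/2)·2.2713) / 0.265548 = (-0.143565 + 0.110892) / 0.265548 = -0.123038
d₂ = d₁ − σ√T = -0.123038 − 0.265548 = -0.388586
e^{−rT} = e^{−0.0333·2.2713} = 0.927155
N(d₁) = 0.451039,  N(d₂) = 0.348791
Call price V = S·N(d₁) − K·e^{−rT}·N(d₂) = 31.757621 − 26.284616 = 5.473005
ρ = K·T·e^{−rT}·N(d₂) = 59.700248

price = 5.473005
ρ = 59.700248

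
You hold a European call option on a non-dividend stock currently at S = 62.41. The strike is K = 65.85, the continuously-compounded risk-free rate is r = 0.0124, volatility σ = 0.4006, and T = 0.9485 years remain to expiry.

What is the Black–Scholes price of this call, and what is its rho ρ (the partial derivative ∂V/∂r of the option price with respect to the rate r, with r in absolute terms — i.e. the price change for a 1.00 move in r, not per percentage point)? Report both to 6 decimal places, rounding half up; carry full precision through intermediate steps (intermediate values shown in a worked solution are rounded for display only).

σ√T = 0.4006·√0.9485 = 0.390148
d₁ = (ln(S/K) + (r+σ²/2)T) / (σ√T) = (ln(62.41/65.85) + (0.0124+0.4006²/2)·0.9485) / 0.390148 = (-0.053654 + 0.087869) / 0.390148 = 0.087698
d₂ = d₁ − σ√T = 0.087698 − 0.390148 = -0.302450
e^{−rT} = e^{−0.0124·0.9485} = 0.988307
N(d₁) = 0.534942,  N(d₂) = 0.381155
Call price V = S·N(d₁) − K·e^{−rT}·N(d₂) = 33.385713 − 24.805555 = 8.580158
ρ = K·T·e^{−rT}·N(d₂) = 23.528069

price = 8.580158
ρ = 23.528069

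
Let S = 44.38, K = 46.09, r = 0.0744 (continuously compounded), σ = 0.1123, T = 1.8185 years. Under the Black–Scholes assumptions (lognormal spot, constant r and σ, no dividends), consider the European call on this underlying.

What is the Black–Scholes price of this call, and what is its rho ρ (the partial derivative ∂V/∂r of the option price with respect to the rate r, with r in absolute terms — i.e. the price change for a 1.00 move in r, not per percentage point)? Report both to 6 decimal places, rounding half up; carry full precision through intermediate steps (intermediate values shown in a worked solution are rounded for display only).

σ√T = 0.1123·√1.8185 = 0.151439
d₁ = (ln(S/K) + (r+σ²/2)T) / (σ√T) = (ln(44.38/46.09) + (0.0744+0.1123²/2)·1.8185) / 0.151439 = (-0.037807 + 0.146763) / 0.151439 = 0.719474
d₂ = d₁ − σ√T = 0.719474 − 0.151439 = 0.568036
e^{−rT} = e^{−0.0744·1.8185} = 0.873457
N(d₁) = 0.764076,  N(d₂) = 0.714995
Call price V = S·N(d₁) − K·e^{−rT}·N(d₂) = 33.909676 − 28.783991 = 5.125685
ρ = K·T·e^{−rT}·N(d₂) = 52.343688

price = 5.125685
ρ = 52.343688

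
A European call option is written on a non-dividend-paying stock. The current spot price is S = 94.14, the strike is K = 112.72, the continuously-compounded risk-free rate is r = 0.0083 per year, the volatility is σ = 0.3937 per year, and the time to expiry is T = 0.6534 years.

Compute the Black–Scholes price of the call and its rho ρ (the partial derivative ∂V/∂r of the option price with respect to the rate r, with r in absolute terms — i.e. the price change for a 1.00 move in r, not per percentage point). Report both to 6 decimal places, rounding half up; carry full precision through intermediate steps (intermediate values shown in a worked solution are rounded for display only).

σ√T = 0.3937·√0.6534 = 0.318240
d₁ = (ln(S/K) + (r+σ²/2)T) / (σ√T) = (ln(94.14/112.72) + (0.0083+0.3937²/2)·0.6534) / 0.318240 = (-0.180124 + 0.056062) / 0.318240 = -0.389838
d₂ = d₁ − σ√T = -0.389838 − 0.318240 = -0.708078
e^{−rT} = e^{−0.0083·0.6534} = 0.994591
N(d₁) = 0.348328,  N(d₂) = 0.239448
Call price V = S·N(d₁) − K·e^{−rT}·N(d₂) = 32.791602 − 26.844628 = 5.946975
ρ = K·T·e^{−rT}·N(d₂) = 17.540280

price = 5.946975
ρ = 17.540280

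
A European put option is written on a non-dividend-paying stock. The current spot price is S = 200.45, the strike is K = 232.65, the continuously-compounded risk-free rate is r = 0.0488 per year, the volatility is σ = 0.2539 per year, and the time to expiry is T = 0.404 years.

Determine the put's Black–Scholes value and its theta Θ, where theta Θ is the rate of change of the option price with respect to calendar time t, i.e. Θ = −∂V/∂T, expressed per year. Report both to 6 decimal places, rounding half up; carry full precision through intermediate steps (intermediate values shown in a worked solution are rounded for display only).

price = 31.791614
Θ = -3.295046

σ√T = 0.2539·√0.404 = 0.161381
d₁ = (ln(S/K) + (r+σ²/2)T) / (σ√T) = (ln(200.45/232.65) + (0.0488+0.2539²/2)·0.404) / 0.161381 = (-0.148970 + 0.032737) / 0.161381 = -0.720239
d₂ = d₁ − σ√T = -0.720239 − 0.161381 = -0.881620
e^{−rT} = e^{−0.0488·0.404} = 0.980478
N(−d₁) = 0.764311,  N(−d₂) = 0.811009
Put price V = K·e^{−rT}·N(−d₂) − S·N(−d₁) = 184.997774 − 153.206160 = 31.791614
φ(d₁) = (1/√(2π))·e^{−d₁²/2} = 0.307798
Θ = −S·φ(d₁)·σ/(2√T) + r·K·e^{−rT}·N(−d₂) = −12.322938 + 9.027891 = -3.295046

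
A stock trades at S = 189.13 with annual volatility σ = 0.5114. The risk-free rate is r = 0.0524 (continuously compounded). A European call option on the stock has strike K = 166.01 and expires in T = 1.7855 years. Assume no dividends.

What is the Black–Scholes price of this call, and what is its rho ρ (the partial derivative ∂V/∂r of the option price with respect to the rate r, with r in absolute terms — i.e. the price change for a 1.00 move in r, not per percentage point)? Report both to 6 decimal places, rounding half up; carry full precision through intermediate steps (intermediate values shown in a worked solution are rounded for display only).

σ√T = 0.5114·√1.7855 = 0.683346
d₁ = (ln(S/K) + (r+σ²/2)T) / (σ√T) = (ln(189.13/166.01) + (0.0524+0.5114²/2)·1.7855) / 0.683346 = (0.130387 + 0.327041) / 0.683346 = 0.669394
d₂ = d₁ − σ√T = 0.669394 − 0.683346 = -0.013952
e^{−rT} = e^{−0.0524·1.7855} = 0.910683
N(d₁) = 0.748378,  N(d₂) = 0.494434
Call price V = S·N(d₁) − K·e^{−rT}·N(d₂) = 141.540710 − 74.749793 = 66.790916
ρ = K·T·e^{−rT}·N(d₂) = 133.465756

price = 66.790916
ρ = 133.465756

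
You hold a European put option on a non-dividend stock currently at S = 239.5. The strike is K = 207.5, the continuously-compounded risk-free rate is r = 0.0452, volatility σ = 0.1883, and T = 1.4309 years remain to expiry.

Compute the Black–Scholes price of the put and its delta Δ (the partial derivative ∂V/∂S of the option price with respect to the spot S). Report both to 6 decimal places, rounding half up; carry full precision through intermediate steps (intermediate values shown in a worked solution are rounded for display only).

σ√T = 0.1883·√1.4309 = 0.225245
d₁ = (ln(S/K) + (r+σ²/2)T) / (σ√T) = (ln(239.5/207.5) + (0.0452+0.1883²/2)·1.4309) / 0.225245 = (0.143422 + 0.090044) / 0.225245 = 1.036500
d₂ = d₁ − σ√T = 1.036500 − 0.225245 = 0.811255
e^{−rT} = e^{−0.0452·1.4309} = 0.937370
N(−d₁) = 0.149984,  N(−d₂) = 0.208610
Put price V = K·e^{−rT}·N(−d₂) − S·N(−d₁) = 40.575466 − 35.921267 = 4.654198
Δ = −N(−d₁) = -0.149984

price = 4.654198
Δ = -0.149984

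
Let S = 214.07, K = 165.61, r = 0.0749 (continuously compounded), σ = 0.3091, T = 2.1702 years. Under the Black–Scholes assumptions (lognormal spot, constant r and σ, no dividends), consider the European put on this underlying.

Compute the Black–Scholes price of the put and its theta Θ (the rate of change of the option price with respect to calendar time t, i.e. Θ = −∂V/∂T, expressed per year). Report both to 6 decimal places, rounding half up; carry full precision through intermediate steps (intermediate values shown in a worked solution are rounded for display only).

price = 7.521509
Θ = -2.059611

σ√T = 0.3091·√2.1702 = 0.455354
d₁ = (ln(S/K) + (r+σ²/2)T) / (σ√T) = (ln(214.07/165.61) + (0.0749+0.3091²/2)·2.1702) / 0.455354 = (0.256667 + 0.266221) / 0.455354 = 1.148314
d₂ = d₁ − σ√T = 1.148314 − 0.455354 = 0.692960
e^{−rT} = e^{−0.0749·2.1702} = 0.849975
N(−d₁) = 0.125420,  N(−d₂) = 0.244167
Put price V = K·e^{−rT}·N(−d₂) − S·N(−d₁) = 34.370070 − 26.848560 = 7.521509
φ(d₁) = (1/√(2π))·e^{−d₁²/2} = 0.206336
Θ = −S·φ(d₁)·σ/(2√T) + r·K·e^{−rT}·N(−d₂) = −4.633929 + 2.574318 = -2.059611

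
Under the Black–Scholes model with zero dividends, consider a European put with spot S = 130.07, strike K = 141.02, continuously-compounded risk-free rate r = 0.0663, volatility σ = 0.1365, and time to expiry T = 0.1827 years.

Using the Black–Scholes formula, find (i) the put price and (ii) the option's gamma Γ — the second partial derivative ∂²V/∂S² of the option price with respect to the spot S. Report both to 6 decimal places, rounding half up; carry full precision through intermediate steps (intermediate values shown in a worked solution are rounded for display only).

σ√T = 0.1365·√0.1827 = 0.058345
d₁ = (ln(S/K) + (r+σ²/2)T) / (σ√T) = (ln(130.07/141.02) + (0.0663+0.1365²/2)·0.1827) / 0.058345 = (-0.080829 + 0.013815) / 0.058345 = -1.148584
d₂ = d₁ − σ√T = -1.148584 − 0.058345 = -1.206929
e^{−rT} = e^{−0.0663·0.1827} = 0.987960
N(−d₁) = 0.874636,  N(−d₂) = 0.886270
Put price V = K·e^{−rT}·N(−d₂) − S·N(−d₁) = 123.477062 − 113.763944 = 9.713118
φ(d₁) = (1/√(2π))·e^{−d₁²/2} = 0.206272
Γ = φ(d₁) / (S·σ·√T) = 0.027181

price = 9.713118
Γ = 0.027181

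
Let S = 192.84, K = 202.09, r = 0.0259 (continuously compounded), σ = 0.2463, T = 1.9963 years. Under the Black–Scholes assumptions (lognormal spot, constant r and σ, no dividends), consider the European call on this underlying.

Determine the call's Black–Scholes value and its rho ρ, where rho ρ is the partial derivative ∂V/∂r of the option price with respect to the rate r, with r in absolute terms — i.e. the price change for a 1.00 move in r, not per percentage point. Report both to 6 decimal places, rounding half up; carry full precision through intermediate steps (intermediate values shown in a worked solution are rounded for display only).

σ√T = 0.2463·√1.9963 = 0.347998
d₁ = (ln(S/K) + (r+σ²/2)T) / (σ√T) = (ln(192.84/202.09) + (0.0259+0.2463²/2)·1.9963) / 0.347998 = (-0.046852 + 0.112256) / 0.347998 = 0.187941
d₂ = d₁ − σ√T = 0.187941 − 0.347998 = -0.160057
e^{−rT} = e^{−0.0259·1.9963} = 0.949610
N(d₁) = 0.574539,  N(d₂) = 0.436418
Call price V = S·N(d₁) − K·e^{−rT}·N(d₂) = 110.794045 − 83.751522 = 27.042522
ρ = K·T·e^{−rT}·N(d₂) = 167.193164

price = 27.042522
ρ = 167.193164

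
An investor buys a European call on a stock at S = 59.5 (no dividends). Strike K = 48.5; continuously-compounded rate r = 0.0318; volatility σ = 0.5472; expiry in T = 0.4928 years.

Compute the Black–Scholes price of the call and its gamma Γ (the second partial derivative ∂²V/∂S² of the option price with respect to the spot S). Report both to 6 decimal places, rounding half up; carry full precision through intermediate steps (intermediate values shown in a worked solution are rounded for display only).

price = 15.326924
Γ = 0.013027

σ√T = 0.5472·√0.4928 = 0.384133
d₁ = (ln(S/K) + (r+σ²/2)T) / (σ√T) = (ln(59.5/48.5) + (0.0318+0.5472²/2)·0.4928) / 0.384133 = (0.204413 + 0.089450) / 0.384133 = 0.765002
d₂ = d₁ − σ√T = 0.765002 − 0.384133 = 0.380870
e^{−rT} = e^{−0.0318·0.4928} = 0.984451
N(d₁) = 0.777865,  N(d₂) = 0.648350
Call price V = S·N(d₁) − K·e^{−rT}·N(d₂) = 46.282965 − 30.956041 = 15.326924
φ(d₁) = (1/√(2π))·e^{−d₁²/2} = 0.297735
Γ = φ(d₁) / (S·σ·√T) = 0.013027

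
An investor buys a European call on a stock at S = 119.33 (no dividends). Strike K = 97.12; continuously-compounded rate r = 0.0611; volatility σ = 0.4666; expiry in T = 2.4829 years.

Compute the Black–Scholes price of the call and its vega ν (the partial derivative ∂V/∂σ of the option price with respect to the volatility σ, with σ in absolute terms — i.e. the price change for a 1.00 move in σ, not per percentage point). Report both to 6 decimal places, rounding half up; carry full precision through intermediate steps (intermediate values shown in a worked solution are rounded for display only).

σ√T = 0.4666·√2.4829 = 0.735232
d₁ = (ln(S/K) + (r+σ²/2)T) / (σ√T) = (ln(119.33/97.12) + (0.0611+0.4666²/2)·2.4829) / 0.735232 = (0.205945 + 0.421988) / 0.735232 = 0.854062
d₂ = d₁ − σ√T = 0.854062 − 0.735232 = 0.118830
e^{−rT} = e^{−0.0611·2.4829} = 0.859242
N(d₁) = 0.803465,  N(d₂) = 0.547295
Call price V = S·N(d₁) − K·e^{−rT}·N(d₂) = 95.877439 − 45.671516 = 50.205923
φ(d₁) = (1/√(2π))·e^{−d₁²/2} = 0.277024
ν = S·φ(d₁)·√T = 52.089163

price = 50.205923
ν = 52.089163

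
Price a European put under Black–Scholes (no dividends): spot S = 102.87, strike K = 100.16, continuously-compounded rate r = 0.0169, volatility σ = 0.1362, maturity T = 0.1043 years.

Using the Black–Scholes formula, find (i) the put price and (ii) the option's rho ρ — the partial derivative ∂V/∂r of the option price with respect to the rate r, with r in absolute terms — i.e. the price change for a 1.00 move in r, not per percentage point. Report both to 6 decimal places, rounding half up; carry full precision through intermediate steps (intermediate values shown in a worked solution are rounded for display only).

σ√T = 0.1362·√0.1043 = 0.043986
d₁ = (ln(S/K) + (r+σ²/2)T) / (σ√T) = (ln(102.87/100.16) + (0.0169+0.1362²/2)·0.1043) / 0.043986 = (0.026697 + 0.002730) / 0.043986 = 0.669006
d₂ = d₁ − σ√T = 0.669006 − 0.043986 = 0.625020
e^{−rT} = e^{−0.0169·0.1043} = 0.998239
N(−d₁) = 0.251746,  N(−d₂) = 0.265979
Put price V = K·e^{−rT}·N(−d₂) − S·N(−d₁) = 26.593552 − 25.897093 = 0.696459
ρ = −K·T·e^{−rT}·N(−d₂) = -2.773707

price = 0.696459
ρ = -2.773707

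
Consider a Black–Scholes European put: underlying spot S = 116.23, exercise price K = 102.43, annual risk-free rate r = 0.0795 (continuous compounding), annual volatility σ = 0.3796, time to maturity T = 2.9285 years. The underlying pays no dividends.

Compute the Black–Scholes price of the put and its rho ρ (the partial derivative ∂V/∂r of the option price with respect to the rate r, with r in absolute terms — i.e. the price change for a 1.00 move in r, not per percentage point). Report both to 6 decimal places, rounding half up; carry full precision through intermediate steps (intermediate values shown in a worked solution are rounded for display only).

price = 11.166380
ρ = -97.384977

σ√T = 0.3796·√2.9285 = 0.649604
d₁ = (ln(S/K) + (r+σ²/2)T) / (σ√T) = (ln(116.23/102.43) + (0.0795+0.3796²/2)·2.9285) / 0.649604 = (0.126391 + 0.443809) / 0.649604 = 0.877765
d₂ = d₁ − σ√T = 0.877765 − 0.649604 = 0.228161
e^{−rT} = e^{−0.0795·2.9285} = 0.792300
N(−d₁) = 0.190036,  N(−d₂) = 0.409761
Put price V = K·e^{−rT}·N(−d₂) − S·N(−d₁) = 33.254218 − 22.087838 = 11.166380
ρ = −K·T·e^{−rT}·N(−d₂) = -97.384977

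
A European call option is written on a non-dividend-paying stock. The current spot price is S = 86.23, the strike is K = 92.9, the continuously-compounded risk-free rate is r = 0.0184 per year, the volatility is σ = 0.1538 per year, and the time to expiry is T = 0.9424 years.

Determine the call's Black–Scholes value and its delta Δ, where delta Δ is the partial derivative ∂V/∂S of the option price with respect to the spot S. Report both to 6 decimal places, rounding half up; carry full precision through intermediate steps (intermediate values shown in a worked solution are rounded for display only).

price = 3.127573
Δ = 0.378956

σ√T = 0.1538·√0.9424 = 0.149305
d₁ = (ln(S/K) + (r+σ²/2)T) / (σ√T) = (ln(86.23/92.9) + (0.0184+0.1538²/2)·0.9424) / 0.149305 = (-0.074506 + 0.028486) / 0.149305 = -0.308224
d₂ = d₁ − σ√T = -0.308224 − 0.149305 = -0.457529
e^{−rT} = e^{−0.0184·0.9424} = 0.982809
N(d₁) = 0.378956,  N(d₂) = 0.323645
Call price V = S·N(d₁) − K·e^{−rT}·N(d₂) = 32.677366 − 29.549793 = 3.127573
Δ = N(d₁) = 0.378956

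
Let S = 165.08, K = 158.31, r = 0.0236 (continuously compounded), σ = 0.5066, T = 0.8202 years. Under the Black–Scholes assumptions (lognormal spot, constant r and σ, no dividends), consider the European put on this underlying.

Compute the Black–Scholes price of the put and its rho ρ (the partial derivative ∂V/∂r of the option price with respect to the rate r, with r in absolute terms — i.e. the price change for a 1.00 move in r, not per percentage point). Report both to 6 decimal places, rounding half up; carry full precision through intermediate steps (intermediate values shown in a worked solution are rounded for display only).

σ√T = 0.5066·√0.8202 = 0.458802
d₁ = (ln(S/K) + (r+σ²/2)T) / (σ√T) = (ln(165.08/158.31) + (0.0236+0.5066²/2)·0.8202) / 0.458802 = (0.041875 + 0.124606) / 0.458802 = 0.362861
d₂ = d₁ − σ√T = 0.362861 − 0.458802 = -0.095941
e^{−rT} = e^{−0.0236·0.8202} = 0.980829
N(−d₁) = 0.358354,  N(−d₂) = 0.538216
Put price V = K·e^{−rT}·N(−d₂) − S·N(−d₁) = 83.571568 − 59.157131 = 24.414437
ρ = −K·T·e^{−rT}·N(−d₂) = -68.545400

price = 24.414437
ρ = -68.545400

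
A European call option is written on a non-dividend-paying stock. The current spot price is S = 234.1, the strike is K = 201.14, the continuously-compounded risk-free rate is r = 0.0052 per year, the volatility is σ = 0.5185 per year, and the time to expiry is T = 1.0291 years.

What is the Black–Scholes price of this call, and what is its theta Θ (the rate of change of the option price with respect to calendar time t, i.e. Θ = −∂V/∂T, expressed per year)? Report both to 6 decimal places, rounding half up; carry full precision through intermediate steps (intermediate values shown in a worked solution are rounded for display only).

price = 63.992956
Θ = -20.919382

σ√T = 0.5185·√1.0291 = 0.525990
d₁ = (ln(S/K) + (r+σ²/2)T) / (σ√T) = (ln(234.1/201.14) + (0.0052+0.5185²/2)·1.0291) / 0.525990 = (0.151747 + 0.143684) / 0.525990 = 0.561667
d₂ = d₁ − σ√T = 0.561667 − 0.525990 = 0.035677
e^{−rT} = e^{−0.0052·1.0291} = 0.994663
N(d₁) = 0.712829,  N(d₂) = 0.514230
Call price V = S·N(d₁) − K·e^{−rT}·N(d₂) = 166.873165 − 102.880208 = 63.992956
φ(d₁) = (1/√(2π))·e^{−d₁²/2} = 0.340727
Θ = −S·φ(d₁)·σ/(2√T) − r·K·e^{−rT}·N(d₂) = −20.384405 − 0.534977 = -20.919382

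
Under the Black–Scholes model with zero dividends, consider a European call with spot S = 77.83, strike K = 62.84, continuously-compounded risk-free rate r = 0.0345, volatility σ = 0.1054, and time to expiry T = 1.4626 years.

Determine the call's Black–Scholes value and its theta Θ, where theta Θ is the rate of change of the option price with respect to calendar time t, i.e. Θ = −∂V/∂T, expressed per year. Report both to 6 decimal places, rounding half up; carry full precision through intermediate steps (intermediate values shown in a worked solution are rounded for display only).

σ√T = 0.1054·√1.4626 = 0.127469
d₁ = (ln(S/K) + (r+σ²/2)T) / (σ√T) = (ln(77.83/62.84) + (0.0345+0.1054²/2)·1.4626) / 0.127469 = (0.213935 + 0.058584) / 0.127469 = 2.137929
d₂ = d₁ − σ√T = 2.137929 − 0.127469 = 2.010461
e^{−rT} = e^{−0.0345·1.4626} = 0.950792
N(d₁) = 0.983739,  N(d₂) = 0.977809
Call price V = S·N(d₁) − K·e^{−rT}·N(d₂) = 76.564388 − 58.421908 = 18.142480
φ(d₁) = (1/√(2π))·e^{−d₁²/2} = 0.040587
Θ = −S·φ(d₁)·σ/(2√T) − r·K·e^{−rT}·N(d₂) = −0.137651 − 2.015556 = -2.153207

price = 18.142480
Θ = -2.153207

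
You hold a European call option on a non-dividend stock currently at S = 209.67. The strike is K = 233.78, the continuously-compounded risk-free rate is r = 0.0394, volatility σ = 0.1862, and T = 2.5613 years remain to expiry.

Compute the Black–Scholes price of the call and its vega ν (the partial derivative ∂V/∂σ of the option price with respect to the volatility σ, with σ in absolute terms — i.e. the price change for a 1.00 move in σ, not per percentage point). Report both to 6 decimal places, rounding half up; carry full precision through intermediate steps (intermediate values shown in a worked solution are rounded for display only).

σ√T = 0.1862·√2.5613 = 0.297996
d₁ = (ln(S/K) + (r+σ²/2)T) / (σ√T) = (ln(209.67/233.78) + (0.0394+0.1862²/2)·2.5613) / 0.297996 = (-0.108846 + 0.145316) / 0.297996 = 0.122385
d₂ = d₁ − σ√T = 0.122385 − 0.297996 = -0.175610
e^{−rT} = e^{−0.0394·2.5613} = 0.904010
N(d₁) = 0.548703,  N(d₂) = 0.430300
Call price V = S·N(d₁) − K·e^{−rT}·N(d₂) = 115.046570 − 90.939344 = 24.107226
φ(d₁) = (1/√(2π))·e^{−d₁²/2} = 0.395966
ν = S·φ(d₁)·√T = 132.869139

price = 24.107226
ν = 132.869139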